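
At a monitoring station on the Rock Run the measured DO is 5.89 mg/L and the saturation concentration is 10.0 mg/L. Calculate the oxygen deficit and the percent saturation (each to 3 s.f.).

D = C_s − C = 10.0 − 5.89 = 4.11 mg/L.
% saturation = 5.89/10.0 × 100 = 58.9 %.

D ≈ 4.11 mg/L; 58.9 % saturation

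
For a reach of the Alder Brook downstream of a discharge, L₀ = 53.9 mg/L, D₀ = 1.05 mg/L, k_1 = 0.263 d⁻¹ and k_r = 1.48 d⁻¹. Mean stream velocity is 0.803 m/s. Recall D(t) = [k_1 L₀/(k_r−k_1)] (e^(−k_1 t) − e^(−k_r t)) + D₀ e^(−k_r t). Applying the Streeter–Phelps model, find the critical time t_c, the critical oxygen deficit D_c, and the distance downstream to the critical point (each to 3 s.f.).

With k_r/k_1 = 5.627 and 1 − D₀(k_r−k_1)/(k_1 L₀) = 0.9099,
t_c = ln(5.627 × 0.9099) / (1.48 − 0.263) = ln(5.120) / 1.217 = 1.633/1.217 = 1.342 d.
L(t_c) = L₀ e^(−k_1 t_c) = 53.9 × 0.7026 = 37.87 mg/L, and at the critical point k_r D_c = k_1 L, so D_c = (0.263/1.48) × 37.87 = 6.730 mg/L.
x_c = v t_c = 0.803 m/s × 1.342 d × 86400 s/d = 93100 m ≈ 93.1 km.

t_c ≈ 1.34 d; D_c ≈ 6.73 mg/L; x_c ≈ 93.1 km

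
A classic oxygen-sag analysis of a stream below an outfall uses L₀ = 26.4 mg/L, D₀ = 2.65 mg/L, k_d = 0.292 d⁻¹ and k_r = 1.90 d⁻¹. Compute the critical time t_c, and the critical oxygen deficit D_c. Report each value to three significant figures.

t_c ≈ 0.664 d; D_c ≈ 3.34 mg/L

t_c = [1/(k_r−k_d)] ln[(k_r/k_d)(1 − D₀(k_r−k_d)/(k_d L₀))]
= [1/(1.90−0.292)] ln[(1.90/0.292)(1 − 2.65×1.608/(0.292×26.4))]
= (1/1.608) ln[6.507 × 0.4472] = 0.6219 × ln(2.910) = 0.6219 × 1.068 = 0.6643 d.
D_c = (k_d/k_r) L₀ e^(−k_d t_c) = (0.292/1.90) × 26.4 × e^(−0.292×0.6643) = 0.1537 × 26.4 × 0.8237 = 3.342 mg/L.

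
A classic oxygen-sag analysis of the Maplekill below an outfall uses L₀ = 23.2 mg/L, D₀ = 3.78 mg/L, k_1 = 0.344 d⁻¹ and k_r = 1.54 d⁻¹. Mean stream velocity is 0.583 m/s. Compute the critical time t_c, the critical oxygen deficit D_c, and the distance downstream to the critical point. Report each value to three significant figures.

With k_r/k_1 = 4.477 and 1 − D₀(k_r−k_1)/(k_1 L₀) = 0.4335,
t_c = ln(4.477 × 0.4335) / (1.54 − 0.344) = ln(1.941) / 1.196 = 0.6631/1.196 = 0.5544 d.
L(t_c) = L₀ e^(−k_1 t_c) = 23.2 × 0.8264 = 19.17 mg/L, and at the critical point k_r D_c = k_1 L, so D_c = (0.344/1.54) × 19.17 = 4.282 mg/L.
x_c = v t_c = 0.583 m/s × 0.5544 d × 86400 s/d = 27930 m ≈ 27.9 km.

t_c ≈ 0.554 d; D_c ≈ 4.28 mg/L; x_c ≈ 27.9 km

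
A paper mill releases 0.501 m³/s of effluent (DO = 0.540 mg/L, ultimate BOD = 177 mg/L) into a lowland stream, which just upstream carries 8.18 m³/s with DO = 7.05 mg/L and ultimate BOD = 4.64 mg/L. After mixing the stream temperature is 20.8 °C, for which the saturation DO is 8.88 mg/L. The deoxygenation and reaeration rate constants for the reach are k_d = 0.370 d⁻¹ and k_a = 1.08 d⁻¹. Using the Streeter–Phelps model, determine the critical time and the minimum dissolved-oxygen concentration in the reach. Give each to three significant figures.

t_c ≈ 1.03 d; minimum DO ≈ 5.46 mg/L

Mixed DO = (8.18×7.05 + 0.501×0.540)/(8.18+0.501) = 57.94/8.681 = 6.674 mg/L.
Mixed L₀ = (8.18×4.64 + 0.501×177)/(8.681) = 126.6/8.681 = 14.59 mg/L.
Initial deficit D₀ = C_s − DO₀ = 8.88 − 6.674 = 2.206 mg/L.
t_c = (1/0.7100) ln[(1.08/0.370)(1 − 2.206×0.7100/(0.370×14.59))] = 1.408 × ln(2.072) = 1.026 d.
D_c = (0.370/1.08) × 14.59 × e^(−0.370×1.026) = 0.3426 × 14.59 × 0.6841 = 3.419 mg/L.
Minimum DO = 8.88 − 3.419 = 5.461 mg/L.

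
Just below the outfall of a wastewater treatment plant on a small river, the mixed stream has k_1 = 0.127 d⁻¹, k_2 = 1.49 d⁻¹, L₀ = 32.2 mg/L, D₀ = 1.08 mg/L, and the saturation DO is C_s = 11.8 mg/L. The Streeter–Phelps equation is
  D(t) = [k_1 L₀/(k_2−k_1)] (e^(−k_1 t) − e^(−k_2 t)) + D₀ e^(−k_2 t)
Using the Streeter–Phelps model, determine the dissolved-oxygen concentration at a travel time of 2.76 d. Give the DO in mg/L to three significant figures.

DO ≈ 9.72 mg/L

k_1 L₀/(k_2−k_1) = 0.127×32.2/(1.49−0.127) = 4.089/1.363 = 3.000 mg/L.
e^(−k_1 t) = e^(−0.127×2.760) = 0.7043; e^(−k_2 t) = e^(−1.49×2.760) = 0.01637.
D = 3.000 × (0.7043 − 0.01637) + 1.08 × 0.01637 = 2.064 + 0.01768 = 2.082 mg/L.
DO = C_s − D = 11.8 − 2.082 = 9.718 mg/L.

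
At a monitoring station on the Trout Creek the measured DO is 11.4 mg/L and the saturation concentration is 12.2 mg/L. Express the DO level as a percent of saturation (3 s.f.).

93.4 % saturation

% saturation = C/C_s × 100 = 11.4/12.2 × 100 = 93.4 %.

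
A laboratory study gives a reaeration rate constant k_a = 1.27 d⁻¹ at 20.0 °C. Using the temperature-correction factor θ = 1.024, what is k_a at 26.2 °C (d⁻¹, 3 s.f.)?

k_a ≈ 1.47 d⁻¹

k_a(T₂) = k_a(T₁) · θ^(T₂−T₁) = 1.27 × 1.024^(26.2−20.0)
= 1.27 × 1.024^6.20 = 1.27 × 1.158 = 1.471 d⁻¹.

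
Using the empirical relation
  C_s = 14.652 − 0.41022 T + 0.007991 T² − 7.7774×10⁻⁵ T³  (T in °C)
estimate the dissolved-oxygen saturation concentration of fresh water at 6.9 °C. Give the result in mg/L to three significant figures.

C_s ≈ 12.2 mg/L

C_s = 14.652 − 0.41022×6.9 + 0.007991×6.9² − 7.7774×10⁻⁵×6.9³ = 12.18 mg/L.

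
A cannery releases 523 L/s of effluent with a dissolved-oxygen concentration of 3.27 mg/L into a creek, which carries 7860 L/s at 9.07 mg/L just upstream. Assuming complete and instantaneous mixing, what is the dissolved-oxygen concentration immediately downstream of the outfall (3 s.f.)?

Flow-weighted mixing: C = (Q_r C_r + Q_w C_w)/(Q_r + Q_w)
= (7860×9.07 + 523×3.27)/(7860 + 523) = 73000/8383 = 8.708 mg/L.

8.71 mg/L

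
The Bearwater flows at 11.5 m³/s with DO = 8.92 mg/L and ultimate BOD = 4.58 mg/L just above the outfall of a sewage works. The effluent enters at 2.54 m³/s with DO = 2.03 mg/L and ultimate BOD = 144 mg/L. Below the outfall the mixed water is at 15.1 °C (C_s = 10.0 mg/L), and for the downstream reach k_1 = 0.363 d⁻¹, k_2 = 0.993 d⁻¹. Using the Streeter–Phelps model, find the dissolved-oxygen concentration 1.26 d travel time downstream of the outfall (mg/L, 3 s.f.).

Mixed DO = (11.5×8.92 + 2.54×2.03)/(11.5+2.54) = 107.7/14.04 = 7.674 mg/L.
Mixed L₀ = (11.5×4.58 + 2.54×144)/(14.04) = 418.4/14.04 = 29.80 mg/L.
Initial deficit D₀ = C_s − DO₀ = 10.0 − 7.674 = 2.326 mg/L.
D(1.26) = [0.363×29.80/(0.993−0.363)](e^(−0.363×1.26) − e^(−0.993×1.26)) + 2.326 e^(−0.993×1.26)
= 17.17 × (0.6329 − 0.2862) + 2.326 × 0.2862 = 6.621 mg/L.
DO = 10.0 − 6.621 = 3.379 mg/L.

DO ≈ 3.38 mg/L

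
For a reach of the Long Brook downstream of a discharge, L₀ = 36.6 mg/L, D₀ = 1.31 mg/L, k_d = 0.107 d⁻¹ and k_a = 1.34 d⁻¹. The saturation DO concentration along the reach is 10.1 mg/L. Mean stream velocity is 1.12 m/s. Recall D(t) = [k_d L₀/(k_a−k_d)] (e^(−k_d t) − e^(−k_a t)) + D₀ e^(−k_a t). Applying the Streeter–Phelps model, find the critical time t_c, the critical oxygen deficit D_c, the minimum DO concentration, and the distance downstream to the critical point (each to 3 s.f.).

t_c ≈ 1.62 d; D_c ≈ 2.46 mg/L; min DO ≈ 7.64 mg/L; x_c ≈ 157 km

With k_a/k_d = 12.52 and 1 − D₀(k_a−k_d)/(k_d L₀) = 0.5876,
t_c = ln(12.52 × 0.5876) / (1.34 − 0.107) = ln(7.358) / 1.233 = 1.996/1.233 = 1.619 d.
L(t_c) = L₀ e^(−k_d t_c) = 36.6 × 0.8410 = 30.78 mg/L, and at the critical point k_a D_c = k_d L, so D_c = (0.107/1.34) × 30.78 = 2.458 mg/L.
Minimum DO = C_s − D_c = 10.1 − 2.458 = 7.642 mg/L.
x_c = v t_c = 1.12 m/s × 1.619 d × 86400 s/d = 156600 m ≈ 157 km.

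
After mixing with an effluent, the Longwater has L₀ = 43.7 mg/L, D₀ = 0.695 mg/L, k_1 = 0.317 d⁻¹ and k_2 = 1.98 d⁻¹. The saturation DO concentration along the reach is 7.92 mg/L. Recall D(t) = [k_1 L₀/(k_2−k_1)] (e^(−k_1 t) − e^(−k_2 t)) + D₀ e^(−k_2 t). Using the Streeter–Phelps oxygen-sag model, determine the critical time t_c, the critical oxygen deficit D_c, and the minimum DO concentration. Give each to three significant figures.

t_c = [1/(k_2−k_1)] ln[(k_2/k_1)(1 − D₀(k_2−k_1)/(k_1 L₀))]
= [1/(1.98−0.317)] ln[(1.98/0.317)(1 − 0.695×1.663/(0.317×43.7))]
= (1/1.663) ln[6.246 × 0.9166] = 0.6013 × ln(5.725) = 0.6013 × 1.745 = 1.049 d.
D_c = (k_1/k_2) L₀ e^(−k_1 t_c) = (0.317/1.98) × 43.7 × e^(−0.317×1.049) = 0.1601 × 43.7 × 0.7171 = 5.017 mg/L.
Minimum DO = C_s − D_c = 7.92 − 5.017 = 2.903 mg/L.

t_c ≈ 1.05 d; D_c ≈ 5.02 mg/L; min DO ≈ 2.90 mg/L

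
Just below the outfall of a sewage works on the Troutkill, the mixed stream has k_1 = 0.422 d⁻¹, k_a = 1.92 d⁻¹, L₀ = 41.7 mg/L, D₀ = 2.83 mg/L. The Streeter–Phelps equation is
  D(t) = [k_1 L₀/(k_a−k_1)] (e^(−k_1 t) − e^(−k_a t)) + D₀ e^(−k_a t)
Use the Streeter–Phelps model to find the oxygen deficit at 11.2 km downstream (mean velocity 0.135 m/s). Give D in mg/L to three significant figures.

D ≈ 6.42 mg/L

Travel time t = x/v = 11.2 km / (0.135 m/s) = 11200 m / 0.135 m/s = 82960 s = 0.9602 d.
k_1 L₀/(k_a−k_1) = 0.422×41.7/(1.92−0.422) = 17.60/1.498 = 11.75 mg/L.
e^(−k_1 t) = e^(−0.422×0.9602) = 0.6668; e^(−k_a t) = e^(−1.92×0.9602) = 0.1582.
D = 11.75 × (0.6668 − 0.1582) + 2.83 × 0.1582 = 5.975 + 0.4478 = 6.422 mg/L.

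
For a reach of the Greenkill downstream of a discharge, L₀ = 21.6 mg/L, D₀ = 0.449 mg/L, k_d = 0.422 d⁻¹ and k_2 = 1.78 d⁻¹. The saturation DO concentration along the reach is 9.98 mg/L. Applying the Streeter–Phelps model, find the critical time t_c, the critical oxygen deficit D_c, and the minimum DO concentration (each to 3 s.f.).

t_c ≈ 1.01 d; D_c ≈ 3.35 mg/L; min DO ≈ 6.63 mg/L

At the critical point dD/dt = 0, so k_d L₀ e^(−k_d t) = k_2 D. Substituting D(t) from the Streeter–Phelps equation and solving for t gives
t_c = ln[(k_2/k_d)(1 − D₀(k_2−k_d)/(k_d L₀))] / (k_2−k_d).
Here k_2−k_d = 1.358 d⁻¹ and 1 − D₀(k_2−k_d)/(k_d L₀) = 1 − 0.449×1.358/(0.422×21.6) = 0.9331, so
t_c = ln(4.218 × 0.9331) / 1.358 = 1.370 / 1.358 = 1.009 d.
L(t_c) = L₀ e^(−k_d t_c) = 21.6 × 0.6533 = 14.11 mg/L, and at the critical point k_2 D_c = k_d L, so D_c = (0.422/1.78) × 14.11 = 3.345 mg/L.
Minimum DO = C_s − D_c = 9.98 − 3.345 = 6.635 mg/L.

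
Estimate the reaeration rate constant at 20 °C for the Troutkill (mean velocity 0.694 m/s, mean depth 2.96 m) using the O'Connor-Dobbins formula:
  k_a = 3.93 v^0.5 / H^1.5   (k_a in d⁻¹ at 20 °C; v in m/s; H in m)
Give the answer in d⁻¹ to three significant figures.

k_a ≈ 0.643 d⁻¹

k_a = 3.93 × 0.694^0.5 / 2.96^1.5 = 3.93 × 0.8331 / 5.093 = 0.6429 d⁻¹.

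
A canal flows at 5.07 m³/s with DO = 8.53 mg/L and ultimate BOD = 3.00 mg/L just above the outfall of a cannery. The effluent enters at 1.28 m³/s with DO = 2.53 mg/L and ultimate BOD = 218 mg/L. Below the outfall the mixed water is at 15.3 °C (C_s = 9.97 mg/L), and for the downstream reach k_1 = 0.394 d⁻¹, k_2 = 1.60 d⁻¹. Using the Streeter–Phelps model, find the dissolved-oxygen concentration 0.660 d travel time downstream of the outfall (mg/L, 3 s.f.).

Mixed DO = (5.07×8.53 + 1.28×2.53)/(5.07+1.28) = 46.49/6.350 = 7.321 mg/L.
Mixed L₀ = (5.07×3.00 + 1.28×218)/(6.350) = 294.2/6.350 = 46.34 mg/L.
Initial deficit D₀ = C_s − DO₀ = 9.97 − 7.321 = 2.649 mg/L.
D(0.660) = [0.394×46.34/(1.60−0.394)](e^(−0.394×0.660) − e^(−1.60×0.660)) + 2.649 e^(−1.60×0.660)
= 15.14 × (0.7710 − 0.3478) + 2.649 × 0.3478 = 7.328 mg/L.
DO = 9.97 − 7.328 = 2.642 mg/L.

DO ≈ 2.64 mg/L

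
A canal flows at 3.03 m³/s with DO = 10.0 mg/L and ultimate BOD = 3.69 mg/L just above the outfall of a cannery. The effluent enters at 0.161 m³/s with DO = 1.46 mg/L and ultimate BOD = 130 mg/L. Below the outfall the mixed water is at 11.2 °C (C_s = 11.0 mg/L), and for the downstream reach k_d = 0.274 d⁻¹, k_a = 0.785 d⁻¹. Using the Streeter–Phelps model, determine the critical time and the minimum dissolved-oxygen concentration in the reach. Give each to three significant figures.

t_c ≈ 1.46 d; minimum DO ≈ 8.64 mg/L

Mixed DO = (3.03×10.0 + 0.161×1.46)/(3.03+0.161) = 30.54/3.191 = 9.569 mg/L.
Mixed L₀ = (3.03×3.69 + 0.161×130)/(3.191) = 32.11/3.191 = 10.06 mg/L.
Initial deficit D₀ = C_s − DO₀ = 11.0 − 9.569 = 1.431 mg/L.
t_c = (1/0.5110) ln[(0.785/0.274)(1 − 1.431×0.5110/(0.274×10.06))] = 1.957 × ln(2.105) = 1.457 d.
D_c = (0.274/0.785) × 10.06 × e^(−0.274×1.457) = 0.3490 × 10.06 × 0.6709 = 2.356 mg/L.
Minimum DO = 11.0 − 2.356 = 8.644 mg/L.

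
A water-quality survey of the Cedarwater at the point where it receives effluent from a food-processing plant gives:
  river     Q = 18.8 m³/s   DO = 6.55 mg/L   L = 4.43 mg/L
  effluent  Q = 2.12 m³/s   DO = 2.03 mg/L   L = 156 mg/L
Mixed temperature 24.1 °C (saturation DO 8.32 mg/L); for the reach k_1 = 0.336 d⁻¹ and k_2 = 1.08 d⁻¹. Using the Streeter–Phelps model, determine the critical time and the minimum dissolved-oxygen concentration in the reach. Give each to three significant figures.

Mixed DO = (18.8×6.55 + 2.12×2.03)/(18.8+2.12) = 127.4/20.92 = 6.092 mg/L.
Mixed L₀ = (18.8×4.43 + 2.12×156)/(20.92) = 414.0/20.92 = 19.79 mg/L.
Initial deficit D₀ = C_s − DO₀ = 8.32 − 6.092 = 2.228 mg/L.
t_c = (1/0.7440) ln[(1.08/0.336)(1 − 2.228×0.7440/(0.336×19.79))] = 1.344 × ln(2.413) = 1.184 d.
D_c = (0.336/1.08) × 19.79 × e^(−0.336×1.184) = 0.3111 × 19.79 × 0.6718 = 4.136 mg/L.
Minimum DO = 8.32 − 4.136 = 4.184 mg/L.

t_c ≈ 1.18 d; minimum DO ≈ 4.18 mg/L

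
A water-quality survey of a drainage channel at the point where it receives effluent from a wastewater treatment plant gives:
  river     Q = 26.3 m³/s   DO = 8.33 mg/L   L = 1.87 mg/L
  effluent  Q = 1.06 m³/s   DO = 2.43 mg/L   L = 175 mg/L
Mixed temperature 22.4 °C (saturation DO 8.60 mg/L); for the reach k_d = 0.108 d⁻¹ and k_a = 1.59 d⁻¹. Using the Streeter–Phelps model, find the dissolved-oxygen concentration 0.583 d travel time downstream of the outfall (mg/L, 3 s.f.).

DO ≈ 8.06 mg/L

Mixed DO = (26.3×8.33 + 1.06×2.43)/(26.3+1.06) = 221.7/27.36 = 8.101 mg/L.
Mixed L₀ = (26.3×1.87 + 1.06×175)/(27.36) = 234.7/27.36 = 8.578 mg/L.
Initial deficit D₀ = C_s − DO₀ = 8.60 − 8.101 = 0.4986 mg/L.
D(0.583) = [0.108×8.578/(1.59−0.108)](e^(−0.108×0.583) − e^(−1.59×0.583)) + 0.4986 e^(−1.59×0.583)
= 0.6251 × (0.9390 − 0.3958) + 0.4986 × 0.3958 = 0.5369 mg/L.
DO = 8.60 − 0.5369 = 8.063 mg/L.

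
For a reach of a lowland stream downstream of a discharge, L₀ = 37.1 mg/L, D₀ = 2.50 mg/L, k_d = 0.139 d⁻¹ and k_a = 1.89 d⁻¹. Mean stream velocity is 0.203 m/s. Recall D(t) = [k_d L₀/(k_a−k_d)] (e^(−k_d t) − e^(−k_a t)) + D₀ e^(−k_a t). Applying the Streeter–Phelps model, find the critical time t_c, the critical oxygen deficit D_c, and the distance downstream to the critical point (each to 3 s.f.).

t_c = [1/(k_a−k_d)] ln[(k_a/k_d)(1 − D₀(k_a−k_d)/(k_d L₀))]
= [1/(1.89−0.139)] ln[(1.89/0.139)(1 − 2.50×1.751/(0.139×37.1))]
= (1/1.751) ln[13.60 × 0.1511] = 0.5711 × ln(2.055) = 0.5711 × 0.7203 = 0.4114 d.
D_c = (k_d/k_a) L₀ e^(−k_d t_c) = (0.139/1.89) × 37.1 × e^(−0.139×0.4114) = 0.07354 × 37.1 × 0.9444 = 2.577 mg/L.
x_c = v t_c = 0.203 m/s × 0.4114 d × 86400 s/d = 7215 m ≈ 7.21 km.

t_c ≈ 0.411 d; D_c ≈ 2.58 mg/L; x_c ≈ 7.21 km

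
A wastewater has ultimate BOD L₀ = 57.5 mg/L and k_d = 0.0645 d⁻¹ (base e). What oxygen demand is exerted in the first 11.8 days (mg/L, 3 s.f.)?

y ≈ 30.6 mg/L

y_t = L₀(1 − e^(−k_d t)) = 57.5 × (1 − e^(−0.0645×11.8))
= 57.5 × (1 − 0.4672) = 57.5 × 0.5328 = 30.64 mg/L.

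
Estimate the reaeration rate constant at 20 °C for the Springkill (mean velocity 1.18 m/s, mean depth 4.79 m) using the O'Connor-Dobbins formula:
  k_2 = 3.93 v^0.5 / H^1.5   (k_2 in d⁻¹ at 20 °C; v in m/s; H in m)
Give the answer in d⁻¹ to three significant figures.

k_2 ≈ 0.407 d⁻¹

k_2 = 3.93 × 1.18^0.5 / 4.79^1.5 = 3.93 × 1.086 / 10.48 = 0.4072 d⁻¹.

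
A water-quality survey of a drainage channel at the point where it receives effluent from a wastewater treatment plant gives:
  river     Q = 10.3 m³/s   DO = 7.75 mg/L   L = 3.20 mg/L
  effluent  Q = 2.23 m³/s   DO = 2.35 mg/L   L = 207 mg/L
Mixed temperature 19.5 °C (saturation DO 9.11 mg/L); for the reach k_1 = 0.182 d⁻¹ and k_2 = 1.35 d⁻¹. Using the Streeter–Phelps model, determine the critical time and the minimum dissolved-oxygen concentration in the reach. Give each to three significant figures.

Mixed DO = (10.3×7.75 + 2.23×2.35)/(10.3+2.23) = 85.07/12.53 = 6.789 mg/L.
Mixed L₀ = (10.3×3.20 + 2.23×207)/(12.53) = 494.6/12.53 = 39.47 mg/L.
Initial deficit D₀ = C_s − DO₀ = 9.11 − 6.789 = 2.321 mg/L.
t_c = (1/1.168) ln[(1.35/0.182)(1 − 2.321×1.168/(0.182×39.47))] = 0.8562 × ln(4.618) = 1.310 d.
D_c = (0.182/1.35) × 39.47 × e^(−0.182×1.310) = 0.1348 × 39.47 × 0.7879 = 4.192 mg/L.
Minimum DO = 9.11 − 4.192 = 4.918 mg/L.

t_c ≈ 1.31 d; minimum DO ≈ 4.92 mg/L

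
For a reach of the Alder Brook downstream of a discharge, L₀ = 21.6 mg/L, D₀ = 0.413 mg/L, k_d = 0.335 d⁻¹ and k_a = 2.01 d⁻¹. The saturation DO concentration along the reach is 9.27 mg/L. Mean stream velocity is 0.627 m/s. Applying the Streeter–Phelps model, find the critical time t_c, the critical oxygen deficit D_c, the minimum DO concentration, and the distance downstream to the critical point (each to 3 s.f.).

t_c ≈ 1.01 d; D_c ≈ 2.57 mg/L; min DO ≈ 6.70 mg/L; x_c ≈ 54.7 km

t_c = [1/(k_a−k_d)] ln[(k_a/k_d)(1 − D₀(k_a−k_d)/(k_d L₀))]
= [1/(2.01−0.335)] ln[(2.01/0.335)(1 − 0.413×1.675/(0.335×21.6))]
= (1/1.675) ln[6.000 × 0.9044] = 0.5970 × ln(5.426) = 0.5970 × 1.691 = 1.010 d.
L(t_c) = L₀ e^(−k_d t_c) = 21.6 × 0.7130 = 15.40 mg/L, and at the critical point k_a D_c = k_d L, so D_c = (0.335/2.01) × 15.40 = 2.567 mg/L.
Minimum DO = C_s − D_c = 9.27 − 2.567 = 6.703 mg/L.
x_c = v t_c = 0.627 m/s × 1.010 d × 86400 s/d = 54700 m ≈ 54.7 km.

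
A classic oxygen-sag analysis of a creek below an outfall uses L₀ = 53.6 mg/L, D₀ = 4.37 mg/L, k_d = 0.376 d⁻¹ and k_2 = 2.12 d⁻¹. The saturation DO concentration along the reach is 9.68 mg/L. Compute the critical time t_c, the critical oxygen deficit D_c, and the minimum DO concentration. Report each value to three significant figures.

With k_2/k_d = 5.638 and 1 − D₀(k_2−k_d)/(k_d L₀) = 0.6218,
t_c = ln(5.638 × 0.6218) / (2.12 − 0.376) = ln(3.506) / 1.744 = 1.255/1.744 = 0.7193 d.
L(t_c) = L₀ e^(−k_d t_c) = 53.6 × 0.7630 = 40.90 mg/L, and at the critical point k_2 D_c = k_d L, so D_c = (0.376/2.12) × 40.90 = 7.254 mg/L.
Minimum DO = C_s − D_c = 9.68 − 7.254 = 2.426 mg/L.

t_c ≈ 0.719 d; D_c ≈ 7.25 mg/L; min DO ≈ 2.43 mg/L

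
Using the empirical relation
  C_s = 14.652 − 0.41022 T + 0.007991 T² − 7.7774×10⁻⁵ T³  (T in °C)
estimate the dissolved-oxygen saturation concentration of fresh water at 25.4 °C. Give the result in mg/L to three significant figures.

C_s = 14.652 − 0.41022×25.4 + 0.007991×25.4² − 7.7774×10⁻⁵×25.4³ = 8.113 mg/L.

C_s ≈ 8.11 mg/L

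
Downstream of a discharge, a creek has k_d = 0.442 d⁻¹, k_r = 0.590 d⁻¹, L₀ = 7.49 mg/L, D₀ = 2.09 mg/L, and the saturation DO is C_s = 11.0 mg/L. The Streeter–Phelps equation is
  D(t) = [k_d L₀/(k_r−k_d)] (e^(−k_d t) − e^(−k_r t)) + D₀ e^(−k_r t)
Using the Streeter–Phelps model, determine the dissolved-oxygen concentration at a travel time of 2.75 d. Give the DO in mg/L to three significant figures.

DO ≈ 8.37 mg/L

k_d L₀/(k_r−k_d) = 0.442×7.49/(0.590−0.442) = 3.311/0.1480 = 22.37 mg/L.
e^(−k_d t) = e^(−0.442×2.750) = 0.2966; e^(−k_r t) = e^(−0.590×2.750) = 0.1974.
D = 22.37 × (0.2966 − 0.1974) + 2.09 × 0.1974 = 2.218 + 0.4126 = 2.631 mg/L.
DO = C_s − D = 11.0 − 2.631 = 8.369 mg/L.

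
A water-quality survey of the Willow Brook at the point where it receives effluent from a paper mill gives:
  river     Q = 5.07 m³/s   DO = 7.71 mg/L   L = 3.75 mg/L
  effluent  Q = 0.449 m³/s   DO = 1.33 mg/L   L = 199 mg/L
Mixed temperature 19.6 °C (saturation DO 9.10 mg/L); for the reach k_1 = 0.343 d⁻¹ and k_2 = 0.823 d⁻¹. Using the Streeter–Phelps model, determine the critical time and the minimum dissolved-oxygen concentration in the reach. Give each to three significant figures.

t_c ≈ 1.52 d; minimum DO ≈ 4.24 mg/L

Mixed DO = (5.07×7.71 + 0.449×1.33)/(5.07+0.449) = 39.69/5.519 = 7.191 mg/L.
Mixed L₀ = (5.07×3.75 + 0.449×199)/(5.519) = 108.4/5.519 = 19.63 mg/L.
Initial deficit D₀ = C_s − DO₀ = 9.10 − 7.191 = 1.909 mg/L.
t_c = (1/0.4800) ln[(0.823/0.343)(1 − 1.909×0.4800/(0.343×19.63))] = 2.083 × ln(2.073) = 1.519 d.
D_c = (0.343/0.823) × 19.63 × e^(−0.343×1.519) = 0.4168 × 19.63 × 0.5940 = 4.861 mg/L.
Minimum DO = 9.10 − 4.861 = 4.239 mg/L.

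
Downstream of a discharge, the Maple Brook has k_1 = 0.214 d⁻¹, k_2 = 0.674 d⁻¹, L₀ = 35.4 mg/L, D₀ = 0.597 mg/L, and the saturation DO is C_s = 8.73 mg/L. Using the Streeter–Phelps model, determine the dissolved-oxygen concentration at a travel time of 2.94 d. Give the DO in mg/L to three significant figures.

DO ≈ 2.14 mg/L

k_1 L₀/(k_2−k_1) = 0.214×35.4/(0.674−0.214) = 7.576/0.4600 = 16.47 mg/L.
e^(−k_1 t) = e^(−0.214×2.940) = 0.5330; e^(−k_2 t) = e^(−0.674×2.940) = 0.1379.
D = 16.47 × (0.5330 − 0.1379) + 0.597 × 0.1379 = 6.508 + 0.08230 = 6.590 mg/L.
DO = C_s − D = 8.73 − 6.590 = 2.140 mg/L.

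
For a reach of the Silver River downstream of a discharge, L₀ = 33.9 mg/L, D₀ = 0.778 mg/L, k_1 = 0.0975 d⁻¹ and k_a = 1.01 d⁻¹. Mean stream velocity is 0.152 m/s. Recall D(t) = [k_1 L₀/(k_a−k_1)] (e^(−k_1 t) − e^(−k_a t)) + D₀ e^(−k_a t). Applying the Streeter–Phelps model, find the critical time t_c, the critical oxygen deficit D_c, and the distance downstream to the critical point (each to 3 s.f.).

t_c ≈ 2.30 d; D_c ≈ 2.62 mg/L; x_c ≈ 30.2 km

At the critical point dD/dt = 0, so k_1 L₀ e^(−k_1 t) = k_a D. Substituting D(t) from the Streeter–Phelps equation and solving for t gives
t_c = ln[(k_a/k_1)(1 − D₀(k_a−k_1)/(k_1 L₀))] / (k_a−k_1).
Here k_a−k_1 = 0.9125 d⁻¹ and 1 − D₀(k_a−k_1)/(k_1 L₀) = 1 − 0.778×0.9125/(0.0975×33.9) = 0.7852, so
t_c = ln(10.36 × 0.7852) / 0.9125 = 2.096 / 0.9125 = 2.297 d.
L(t_c) = L₀ e^(−k_1 t_c) = 33.9 × 0.7993 = 27.10 mg/L, and at the critical point k_a D_c = k_1 L, so D_c = (0.0975/1.01) × 27.10 = 2.616 mg/L.
x_c = v t_c = 0.152 m/s × 2.297 d × 86400 s/d = 30170 m ≈ 30.2 km.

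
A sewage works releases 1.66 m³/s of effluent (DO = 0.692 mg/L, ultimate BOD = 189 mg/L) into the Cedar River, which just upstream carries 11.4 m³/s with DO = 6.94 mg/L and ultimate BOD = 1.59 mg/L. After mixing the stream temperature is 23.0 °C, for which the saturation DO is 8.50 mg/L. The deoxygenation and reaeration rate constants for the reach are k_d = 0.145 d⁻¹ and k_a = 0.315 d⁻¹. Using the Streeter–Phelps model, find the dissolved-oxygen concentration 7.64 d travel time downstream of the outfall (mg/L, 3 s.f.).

DO ≈ 3.08 mg/L

Mixed DO = (11.4×6.94 + 1.66×0.692)/(11.4+1.66) = 80.26/13.06 = 6.146 mg/L.
Mixed L₀ = (11.4×1.59 + 1.66×189)/(13.06) = 331.9/13.06 = 25.41 mg/L.
Initial deficit D₀ = C_s − DO₀ = 8.50 − 6.146 = 2.354 mg/L.
D(7.64) = [0.145×25.41/(0.315−0.145)](e^(−0.145×7.64) − e^(−0.315×7.64)) + 2.354 e^(−0.315×7.64)
= 21.67 × (0.3303 − 0.09012) + 2.354 × 0.09012 = 5.417 mg/L.
DO = 8.50 − 5.417 = 3.083 mg/L.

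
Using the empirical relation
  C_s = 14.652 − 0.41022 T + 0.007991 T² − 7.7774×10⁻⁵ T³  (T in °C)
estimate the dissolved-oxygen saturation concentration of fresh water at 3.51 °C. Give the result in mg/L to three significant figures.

C_s = 14.652 − 0.41022×3.51 + 0.007991×3.51² − 7.7774×10⁻⁵×3.51³ = 13.31 mg/L.

C_s ≈ 13.3 mg/L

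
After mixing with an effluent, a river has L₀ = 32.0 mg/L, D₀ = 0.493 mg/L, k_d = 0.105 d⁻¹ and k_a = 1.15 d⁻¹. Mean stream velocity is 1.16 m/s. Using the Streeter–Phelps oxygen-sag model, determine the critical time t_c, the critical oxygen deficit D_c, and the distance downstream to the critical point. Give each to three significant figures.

t_c ≈ 2.13 d; D_c ≈ 2.34 mg/L; x_c ≈ 214 km

t_c = [1/(k_a−k_d)] ln[(k_a/k_d)(1 − D₀(k_a−k_d)/(k_d L₀))]
= [1/(1.15−0.105)] ln[(1.15/0.105)(1 − 0.493×1.045/(0.105×32.0))]
= (1/1.045) ln[10.95 × 0.8467] = 0.9569 × ln(9.273) = 0.9569 × 2.227 = 2.131 d.
L(t_c) = L₀ e^(−k_d t_c) = 32.0 × 0.7995 = 25.58 mg/L, and at the critical point k_a D_c = k_d L, so D_c = (0.105/1.15) × 25.58 = 2.336 mg/L.
x_c = v t_c = 1.16 m/s × 2.131 d × 86400 s/d = 213600 m ≈ 214 km.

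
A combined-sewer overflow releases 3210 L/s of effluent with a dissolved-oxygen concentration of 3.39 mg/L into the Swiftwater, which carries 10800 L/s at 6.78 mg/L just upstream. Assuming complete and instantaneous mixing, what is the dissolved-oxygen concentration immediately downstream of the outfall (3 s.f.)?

6.00 mg/L

Flow-weighted mixing: C = (Q_r C_r + Q_w C_w)/(Q_r + Q_w)
= (10800×6.78 + 3210×3.39)/(10800 + 3210) = 84110/14010 = 6.003 mg/L.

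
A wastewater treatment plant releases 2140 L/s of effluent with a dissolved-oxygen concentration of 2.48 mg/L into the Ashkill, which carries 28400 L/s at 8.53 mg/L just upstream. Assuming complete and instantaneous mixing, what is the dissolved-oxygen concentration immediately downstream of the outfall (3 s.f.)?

8.11 mg/L

Flow-weighted mixing: C = (Q_r C_r + Q_w C_w)/(Q_r + Q_w)
= (28400×8.53 + 2140×2.48)/(28400 + 2140) = 247600/30540 = 8.106 mg/L.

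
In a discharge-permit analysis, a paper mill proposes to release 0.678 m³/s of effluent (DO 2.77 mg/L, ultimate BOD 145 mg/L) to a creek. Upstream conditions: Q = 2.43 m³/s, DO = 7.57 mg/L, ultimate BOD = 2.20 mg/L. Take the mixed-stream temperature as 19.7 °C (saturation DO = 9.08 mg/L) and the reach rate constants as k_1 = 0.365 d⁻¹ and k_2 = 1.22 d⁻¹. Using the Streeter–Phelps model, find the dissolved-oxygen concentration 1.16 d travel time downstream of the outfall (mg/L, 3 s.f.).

DO ≈ 2.59 mg/L

Mixed DO = (2.43×7.57 + 0.678×2.77)/(2.43+0.678) = 20.27/3.108 = 6.523 mg/L.
Mixed L₀ = (2.43×2.20 + 0.678×145)/(3.108) = 103.7/3.108 = 33.35 mg/L.
Initial deficit D₀ = C_s − DO₀ = 9.08 − 6.523 = 2.557 mg/L.
D(1.16) = [0.365×33.35/(1.22−0.365)](e^(−0.365×1.16) − e^(−1.22×1.16)) + 2.557 e^(−1.22×1.16)
= 14.24 × (0.6548 − 0.2429) + 2.557 × 0.2429 = 6.486 mg/L.
DO = 9.08 − 6.486 = 2.594 mg/L.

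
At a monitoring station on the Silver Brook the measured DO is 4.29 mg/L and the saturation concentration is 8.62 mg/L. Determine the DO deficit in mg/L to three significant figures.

D ≈ 4.33 mg/L

D = C_s − C = 8.62 − 4.29 = 4.33 mg/L.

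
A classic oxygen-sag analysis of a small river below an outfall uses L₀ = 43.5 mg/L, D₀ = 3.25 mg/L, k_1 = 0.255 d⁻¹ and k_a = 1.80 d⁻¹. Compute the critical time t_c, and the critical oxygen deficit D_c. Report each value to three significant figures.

t_c ≈ 0.875 d; D_c ≈ 4.93 mg/L

At the critical point dD/dt = 0, so k_1 L₀ e^(−k_1 t) = k_a D. Substituting D(t) from the Streeter–Phelps equation and solving for t gives
t_c = ln[(k_a/k_1)(1 − D₀(k_a−k_1)/(k_1 L₀))] / (k_a−k_1).
Here k_a−k_1 = 1.545 d⁻¹ and 1 − D₀(k_a−k_1)/(k_1 L₀) = 1 − 3.25×1.545/(0.255×43.5) = 0.5473, so
t_c = ln(7.059 × 0.5473) / 1.545 = 1.352 / 1.545 = 0.8748 d.
L(t_c) = L₀ e^(−k_1 t_c) = 43.5 × 0.8001 = 34.80 mg/L, and at the critical point k_a D_c = k_1 L, so D_c = (0.255/1.80) × 34.80 = 4.930 mg/L.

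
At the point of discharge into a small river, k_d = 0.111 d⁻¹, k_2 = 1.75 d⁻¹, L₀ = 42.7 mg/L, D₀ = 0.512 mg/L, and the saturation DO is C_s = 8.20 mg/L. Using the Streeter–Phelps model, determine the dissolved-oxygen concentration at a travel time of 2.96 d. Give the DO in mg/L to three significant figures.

DO ≈ 6.13 mg/L

k_d L₀/(k_2−k_d) = 0.111×42.7/(1.75−0.111) = 4.740/1.639 = 2.892 mg/L.
e^(−k_d t) = e^(−0.111×2.960) = 0.7200; e^(−k_2 t) = e^(−1.75×2.960) = 0.005628.
D = 2.892 × (0.7200 − 0.005628) + 0.512 × 0.005628 = 2.066 + 0.002882 = 2.069 mg/L.
DO = C_s − D = 8.20 − 2.069 = 6.131 mg/L.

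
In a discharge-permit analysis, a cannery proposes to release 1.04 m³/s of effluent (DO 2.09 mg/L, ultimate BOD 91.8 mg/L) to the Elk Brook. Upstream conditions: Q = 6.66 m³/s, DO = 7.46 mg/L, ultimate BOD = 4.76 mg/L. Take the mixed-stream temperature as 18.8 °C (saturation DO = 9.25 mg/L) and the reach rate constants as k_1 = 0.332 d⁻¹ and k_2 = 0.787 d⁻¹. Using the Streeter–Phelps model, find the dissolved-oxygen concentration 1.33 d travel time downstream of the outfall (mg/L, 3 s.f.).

DO ≈ 4.85 mg/L

Mixed DO = (6.66×7.46 + 1.04×2.09)/(6.66+1.04) = 51.86/7.700 = 6.735 mg/L.
Mixed L₀ = (6.66×4.76 + 1.04×91.8)/(7.700) = 127.2/7.700 = 16.52 mg/L.
Initial deficit D₀ = C_s − DO₀ = 9.25 − 6.735 = 2.515 mg/L.
D(1.33) = [0.332×16.52/(0.787−0.332)](e^(−0.332×1.33) − e^(−0.787×1.33)) + 2.515 e^(−0.787×1.33)
= 12.05 × (0.6430 − 0.3511) + 2.515 × 0.3511 = 4.401 mg/L.
DO = 9.25 − 4.401 = 4.849 mg/L.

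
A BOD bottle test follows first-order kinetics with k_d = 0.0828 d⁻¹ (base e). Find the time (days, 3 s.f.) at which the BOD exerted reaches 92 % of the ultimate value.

y/L₀ = 1 − e^(−k_d t) = 0.92 ⇒ e^(−k_d t) = 0.0800
t = −ln(0.0800) / 0.0828 = 2.526 / 0.0828 = 30.50 d.

t ≈ 30.5 d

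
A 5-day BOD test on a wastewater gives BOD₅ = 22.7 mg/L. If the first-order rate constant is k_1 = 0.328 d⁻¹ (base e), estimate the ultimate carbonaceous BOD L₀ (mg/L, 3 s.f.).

L₀ ≈ 28.2 mg/L

BOD₅ = L₀(1 − e^(−5k_1)) ⇒ L₀ = BOD₅ / (1 − e^(−5×0.328))
= 22.7 / (1 − 0.1940) = 22.7 / 0.8060 = 28.16 mg/L.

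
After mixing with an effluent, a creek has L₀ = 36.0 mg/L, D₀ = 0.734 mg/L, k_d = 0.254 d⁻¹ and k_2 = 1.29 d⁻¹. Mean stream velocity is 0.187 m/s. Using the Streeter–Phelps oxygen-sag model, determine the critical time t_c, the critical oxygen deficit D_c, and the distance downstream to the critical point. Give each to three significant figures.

t_c ≈ 1.48 d; D_c ≈ 4.86 mg/L; x_c ≈ 24.0 km

At the critical point dD/dt = 0, so k_d L₀ e^(−k_d t) = k_2 D. Substituting D(t) from the Streeter–Phelps equation and solving for t gives
t_c = ln[(k_2/k_d)(1 − D₀(k_2−k_d)/(k_d L₀))] / (k_2−k_d).
Here k_2−k_d = 1.036 d⁻¹ and 1 − D₀(k_2−k_d)/(k_d L₀) = 1 − 0.734×1.036/(0.254×36.0) = 0.9168, so
t_c = ln(5.079 × 0.9168) / 1.036 = 1.538 / 1.036 = 1.485 d.
L(t_c) = L₀ e^(−k_d t_c) = 36.0 × 0.6858 = 24.69 mg/L, and at the critical point k_2 D_c = k_d L, so D_c = (0.254/1.29) × 24.69 = 4.861 mg/L.
x_c = v t_c = 0.187 m/s × 1.485 d × 86400 s/d = 23990 m ≈ 24.0 km.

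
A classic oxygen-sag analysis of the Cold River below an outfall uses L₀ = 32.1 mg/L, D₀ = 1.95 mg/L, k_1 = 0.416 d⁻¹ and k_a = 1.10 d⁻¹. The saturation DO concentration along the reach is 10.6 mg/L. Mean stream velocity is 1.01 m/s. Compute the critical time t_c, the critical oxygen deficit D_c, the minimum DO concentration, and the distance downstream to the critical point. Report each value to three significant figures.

t_c = [1/(k_a−k_1)] ln[(k_a/k_1)(1 − D₀(k_a−k_1)/(k_1 L₀))]
= [1/(1.10−0.416)] ln[(1.10/0.416)(1 − 1.95×0.6840/(0.416×32.1))]
= (1/0.6840) ln[2.644 × 0.9001] = 1.462 × ln(2.380) = 1.462 × 0.8671 = 1.268 d.
L(t_c) = L₀ e^(−k_1 t_c) = 32.1 × 0.5901 = 18.94 mg/L, and at the critical point k_a D_c = k_1 L, so D_c = (0.416/1.10) × 18.94 = 7.164 mg/L.
Minimum DO = C_s − D_c = 10.6 − 7.164 = 3.436 mg/L.
x_c = v t_c = 1.01 m/s × 1.268 d × 86400 s/d = 110600 m ≈ 111 km.

t_c ≈ 1.27 d; D_c ≈ 7.16 mg/L; min DO ≈ 3.44 mg/L; x_c ≈ 111 km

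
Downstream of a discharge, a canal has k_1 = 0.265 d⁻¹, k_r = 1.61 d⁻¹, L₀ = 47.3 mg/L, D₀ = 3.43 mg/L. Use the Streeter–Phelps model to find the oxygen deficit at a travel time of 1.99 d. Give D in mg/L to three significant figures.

D ≈ 5.26 mg/L

k_1 L₀/(k_r−k_1) = 0.265×47.3/(1.61−0.265) = 12.53/1.345 = 9.319 mg/L.
e^(−k_1 t) = e^(−0.265×1.990) = 0.5902; e^(−k_r t) = e^(−1.61×1.990) = 0.04060.
D = 9.319 × (0.5902 − 0.04060) + 3.43 × 0.04060 = 5.122 + 0.1393 = 5.261 mg/L.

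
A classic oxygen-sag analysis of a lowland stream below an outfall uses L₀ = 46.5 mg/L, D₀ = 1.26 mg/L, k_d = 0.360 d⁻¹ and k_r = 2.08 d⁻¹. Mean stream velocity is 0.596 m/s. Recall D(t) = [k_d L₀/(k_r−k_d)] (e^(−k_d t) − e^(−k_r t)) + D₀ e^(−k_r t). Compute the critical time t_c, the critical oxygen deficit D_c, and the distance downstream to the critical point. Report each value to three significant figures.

t_c ≈ 0.939 d; D_c ≈ 5.74 mg/L; x_c ≈ 48.4 km

With k_r/k_d = 5.778 and 1 − D₀(k_r−k_d)/(k_d L₀) = 0.8705,
t_c = ln(5.778 × 0.8705) / (2.08 − 0.360) = ln(5.030) / 1.720 = 1.615/1.720 = 0.9392 d.
L(t_c) = L₀ e^(−k_d t_c) = 46.5 × 0.7131 = 33.16 mg/L, and at the critical point k_r D_c = k_d L, so D_c = (0.360/2.08) × 33.16 = 5.739 mg/L.
x_c = v t_c = 0.596 m/s × 0.9392 d × 86400 s/d = 48360 m ≈ 48.4 km.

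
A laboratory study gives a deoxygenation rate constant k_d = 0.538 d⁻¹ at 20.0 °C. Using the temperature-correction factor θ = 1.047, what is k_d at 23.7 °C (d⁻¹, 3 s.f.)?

k_d(T₂) = k_d(T₁) · θ^(T₂−T₁) = 0.538 × 1.047^(23.7−20.0)
= 0.538 × 1.047^3.70 = 0.538 × 1.185 = 0.6377 d⁻¹.

k_d ≈ 0.638 d⁻¹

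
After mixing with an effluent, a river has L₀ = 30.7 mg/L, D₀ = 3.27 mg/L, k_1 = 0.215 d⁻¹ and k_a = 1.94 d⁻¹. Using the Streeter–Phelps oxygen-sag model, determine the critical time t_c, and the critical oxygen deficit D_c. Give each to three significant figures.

t_c ≈ 0.157 d; D_c ≈ 3.29 mg/L

t_c = [1/(k_a−k_1)] ln[(k_a/k_1)(1 − D₀(k_a−k_1)/(k_1 L₀))]
= [1/(1.94−0.215)] ln[(1.94/0.215)(1 − 3.27×1.725/(0.215×30.7))]
= (1/1.725) ln[9.023 × 0.1454] = 0.5797 × ln(1.312) = 0.5797 × 0.2716 = 0.1574 d.
L(t_c) = L₀ e^(−k_1 t_c) = 30.7 × 0.9667 = 29.68 mg/L, and at the critical point k_a D_c = k_1 L, so D_c = (0.215/1.94) × 29.68 = 3.289 mg/L.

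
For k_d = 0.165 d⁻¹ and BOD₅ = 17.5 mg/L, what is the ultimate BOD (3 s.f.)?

L₀ ≈ 31.2 mg/L

BOD₅ = L₀(1 − e^(−5k_d)) ⇒ L₀ = BOD₅ / (1 − e^(−5×0.165))
= 17.5 / (1 − 0.4382) = 17.5 / 0.5618 = 31.15 mg/L.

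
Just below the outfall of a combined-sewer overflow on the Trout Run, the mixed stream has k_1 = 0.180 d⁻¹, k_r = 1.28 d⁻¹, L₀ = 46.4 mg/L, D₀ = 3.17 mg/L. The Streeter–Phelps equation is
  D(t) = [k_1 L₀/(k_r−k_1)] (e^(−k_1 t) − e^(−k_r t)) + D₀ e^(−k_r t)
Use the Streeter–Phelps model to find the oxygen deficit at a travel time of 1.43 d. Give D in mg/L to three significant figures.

k_1 L₀/(k_r−k_1) = 0.180×46.4/(1.28−0.180) = 8.352/1.100 = 7.593 mg/L.
e^(−k_1 t) = e^(−0.180×1.430) = 0.7731; e^(−k_r t) = e^(−1.28×1.430) = 0.1603.
D = 7.593 × (0.7731 − 0.1603) + 3.17 × 0.1603 = 4.652 + 0.5083 = 5.160 mg/L.

D ≈ 5.16 mg/L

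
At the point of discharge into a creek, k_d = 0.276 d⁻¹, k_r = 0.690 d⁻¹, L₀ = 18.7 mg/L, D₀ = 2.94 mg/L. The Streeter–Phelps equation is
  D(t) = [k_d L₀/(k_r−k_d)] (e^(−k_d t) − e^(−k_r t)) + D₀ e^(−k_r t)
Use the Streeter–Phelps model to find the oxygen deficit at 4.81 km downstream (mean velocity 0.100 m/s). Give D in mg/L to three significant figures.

D ≈ 4.20 mg/L

Travel time t = x/v = 4.81 km / (0.100 m/s) = 4810 m / 0.100 m/s = 48100 s = 0.5567 d.
k_d L₀/(k_r−k_d) = 0.276×18.7/(0.690−0.276) = 5.161/0.4140 = 12.47 mg/L.
e^(−k_d t) = e^(−0.276×0.5567) = 0.8576; e^(−k_r t) = e^(−0.690×0.5567) = 0.6810.
D = 12.47 × (0.8576 − 0.6810) + 2.94 × 0.6810 = 2.201 + 2.002 = 4.203 mg/L.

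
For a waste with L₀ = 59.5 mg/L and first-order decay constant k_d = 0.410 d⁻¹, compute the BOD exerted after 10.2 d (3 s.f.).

y ≈ 58.6 mg/L

y_t = L₀(1 − e^(−k_d t)) = 59.5 × (1 − e^(−0.410×10.2))
= 59.5 × (1 − 0.01527) = 59.5 × 0.9847 = 58.59 mg/L.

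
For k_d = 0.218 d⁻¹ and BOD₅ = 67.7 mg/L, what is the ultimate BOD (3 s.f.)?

BOD₅ = L₀(1 − e^(−5k_d)) ⇒ L₀ = BOD₅ / (1 − e^(−5×0.218))
= 67.7 / (1 − 0.3362) = 67.7 / 0.6638 = 102.0 mg/L.

L₀ ≈ 102 mg/L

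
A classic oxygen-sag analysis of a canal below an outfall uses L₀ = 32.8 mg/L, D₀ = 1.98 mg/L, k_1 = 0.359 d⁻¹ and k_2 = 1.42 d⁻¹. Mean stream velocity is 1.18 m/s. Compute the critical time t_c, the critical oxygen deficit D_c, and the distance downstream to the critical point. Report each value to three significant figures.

t_c ≈ 1.11 d; D_c ≈ 5.57 mg/L; x_c ≈ 113 km

At the critical point dD/dt = 0, so k_1 L₀ e^(−k_1 t) = k_2 D. Substituting D(t) from the Streeter–Phelps equation and solving for t gives
t_c = ln[(k_2/k_1)(1 − D₀(k_2−k_1)/(k_1 L₀))] / (k_2−k_1).
Here k_2−k_1 = 1.061 d⁻¹ and 1 − D₀(k_2−k_1)/(k_1 L₀) = 1 − 1.98×1.061/(0.359×32.8) = 0.8216, so
t_c = ln(3.955 × 0.8216) / 1.061 = 1.179 / 1.061 = 1.111 d.
D_c = (k_1/k_2) L₀ e^(−k_1 t_c) = (0.359/1.42) × 32.8 × e^(−0.359×1.111) = 0.2528 × 32.8 × 0.6711 = 5.565 mg/L.
x_c = v t_c = 1.18 m/s × 1.111 d × 86400 s/d = 113300 m ≈ 113 km.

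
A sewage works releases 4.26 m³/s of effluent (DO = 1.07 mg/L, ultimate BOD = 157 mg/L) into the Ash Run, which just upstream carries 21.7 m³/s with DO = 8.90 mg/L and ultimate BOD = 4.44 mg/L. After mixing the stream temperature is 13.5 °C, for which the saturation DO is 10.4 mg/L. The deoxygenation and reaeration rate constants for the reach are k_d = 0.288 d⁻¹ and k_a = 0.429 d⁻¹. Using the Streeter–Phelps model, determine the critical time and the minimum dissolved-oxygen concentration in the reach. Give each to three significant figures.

t_c ≈ 2.49 d; minimum DO ≈ 0.742 mg/L

Mixed DO = (21.7×8.90 + 4.26×1.07)/(21.7+4.26) = 197.7/25.96 = 7.615 mg/L.
Mixed L₀ = (21.7×4.44 + 4.26×157)/(25.96) = 765.2/25.96 = 29.47 mg/L.
Initial deficit D₀ = C_s − DO₀ = 10.4 − 7.615 = 2.785 mg/L.
t_c = (1/0.1410) ln[(0.429/0.288)(1 − 2.785×0.1410/(0.288×29.47))] = 7.092 × ln(1.421) = 2.490 d.
D_c = (0.288/0.429) × 29.47 × e^(−0.288×2.490) = 0.6713 × 29.47 × 0.4881 = 9.658 mg/L.
Minimum DO = 10.4 − 9.658 = 0.7416 mg/L.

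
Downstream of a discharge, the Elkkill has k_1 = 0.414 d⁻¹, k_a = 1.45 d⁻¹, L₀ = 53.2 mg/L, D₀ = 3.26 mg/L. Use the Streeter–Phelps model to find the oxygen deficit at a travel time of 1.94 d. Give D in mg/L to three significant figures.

D ≈ 8.44 mg/L

k_1 L₀/(k_a−k_1) = 0.414×53.2/(1.45−0.414) = 22.02/1.036 = 21.26 mg/L.
e^(−k_1 t) = e^(−0.414×1.940) = 0.4479; e^(−k_a t) = e^(−1.45×1.940) = 0.06002.
D = 21.26 × (0.4479 − 0.06002) + 3.26 × 0.06002 = 8.246 + 0.1957 = 8.442 mg/L.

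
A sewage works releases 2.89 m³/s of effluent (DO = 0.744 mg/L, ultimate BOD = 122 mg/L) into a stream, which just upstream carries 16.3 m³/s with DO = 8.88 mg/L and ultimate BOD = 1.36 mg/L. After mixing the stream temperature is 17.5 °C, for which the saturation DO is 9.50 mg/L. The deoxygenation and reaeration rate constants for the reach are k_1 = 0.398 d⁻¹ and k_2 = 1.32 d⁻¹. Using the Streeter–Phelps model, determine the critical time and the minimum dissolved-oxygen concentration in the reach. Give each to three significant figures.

t_c ≈ 1.03 d; minimum DO ≈ 5.60 mg/L

Mixed DO = (16.3×8.88 + 2.89×0.744)/(16.3+2.89) = 146.9/19.19 = 7.655 mg/L.
Mixed L₀ = (16.3×1.36 + 2.89×122)/(19.19) = 374.7/19.19 = 19.53 mg/L.
Initial deficit D₀ = C_s − DO₀ = 9.50 − 7.655 = 1.845 mg/L.
t_c = (1/0.9220) ln[(1.32/0.398)(1 − 1.845×0.9220/(0.398×19.53))] = 1.085 × ln(2.591) = 1.032 d.
D_c = (0.398/1.32) × 19.53 × e^(−0.398×1.032) = 0.3015 × 19.53 × 0.6631 = 3.904 mg/L.
Minimum DO = 9.50 − 3.904 = 5.596 mg/L.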